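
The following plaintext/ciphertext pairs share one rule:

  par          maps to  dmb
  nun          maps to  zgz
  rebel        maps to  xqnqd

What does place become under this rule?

Two steps: reverse the string, then apply a Caesar shift of +12.
On place: reverse → ecalp; then shift: e+12=q, c+12=o, a+12=m, l+12=x, p+12=b.

qomxb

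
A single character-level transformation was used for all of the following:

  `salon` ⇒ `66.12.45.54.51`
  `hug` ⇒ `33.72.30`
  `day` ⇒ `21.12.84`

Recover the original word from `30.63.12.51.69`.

grant

s(#19)→66 and a(#1)→12: differences scale by 3, so n = 3·pos + 9. With a=1..z=26, the number is 3·pos + 9.
Reversing it on 30.63.12.51.69: 30→(30−9)÷3=7=g, 63→(63−9)÷3=18=r, 12→(12−9)÷3=1=a, 51→(51−9)÷3=14=n, 69→(69−9)÷3=20=t.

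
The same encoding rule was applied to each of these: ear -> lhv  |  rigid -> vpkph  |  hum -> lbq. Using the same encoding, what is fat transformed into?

The shift depends on letter class: consonant r→v is +4, but vowel e→l is +7. Vowels shift forward by 7 and consonants shift forward by 4.
On fat: f(cons)+4=j, a(vowel)+7=h, t(cons)+4=x.

jhx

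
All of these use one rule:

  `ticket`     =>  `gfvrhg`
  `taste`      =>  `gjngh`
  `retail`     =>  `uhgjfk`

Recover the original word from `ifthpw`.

pigeon

Treating letters as 0–25, the rule is x ↦ 19x + 9 (mod 26).
Decoding ifthpw: i(8)→11·(8−9)≡15=p; f(5)→11·(5−9)≡8=i; t(19)→11·(19−9)≡6=g; h(7)→11·(7−9)≡4=e; p(15)→11·(15−9)≡14=o; w(22)→11·(22−9)≡13=n (all mod 26).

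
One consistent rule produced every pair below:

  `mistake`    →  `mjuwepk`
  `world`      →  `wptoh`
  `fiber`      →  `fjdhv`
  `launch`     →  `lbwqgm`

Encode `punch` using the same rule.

pvpfl

In mistake: m→m is +0, i→j is +1, s→u is +2, t→w is +3 — the shift increases by 1 each position. The shift increases by 1 at each position, starting from +0: 0, 1, 2, ….
For punch: p+0=p, u+1=v, n+2=p, c+3=f, h+4=l.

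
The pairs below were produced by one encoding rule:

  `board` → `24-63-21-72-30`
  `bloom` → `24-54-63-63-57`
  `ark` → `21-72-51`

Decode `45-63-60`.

ion

The formula is n = 3×(alphabet index, a=1) + 18.
Undoing it on 45-63-60: 45→(45−18)÷3=9=i, 63→(63−18)÷3=15=o, 60→(60−18)÷3=14=n.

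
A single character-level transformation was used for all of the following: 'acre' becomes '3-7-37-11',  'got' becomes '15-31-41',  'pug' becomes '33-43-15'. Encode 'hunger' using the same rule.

17-43-29-15-11-37

The formula is n = 2×(alphabet index, a=1) + 1.
On hunger: h=8→17, u=21→43, n=14→29, g=7→15, e=5→11, r=18→37.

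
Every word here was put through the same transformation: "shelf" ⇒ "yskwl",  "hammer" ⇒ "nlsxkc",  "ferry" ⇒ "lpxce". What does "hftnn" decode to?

Shifts by position in shelf: pos 0: s→y (+6), pos 1: h→s (+11), pos 2: e→k (+6), pos 3: l→w (+11) — repeating every 2. The shifts repeat in a cycle of length 2: positions 0,1,… shift by +6, +11, then the pattern repeats.
Undoing it on hftnn: h−6=b, f−11=u, t−6=n, n−11=c, n−6=h.

bunch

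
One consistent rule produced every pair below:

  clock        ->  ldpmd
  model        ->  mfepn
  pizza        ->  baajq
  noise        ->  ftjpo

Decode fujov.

The word is reversed, then every letter is shifted forward by 1.
Reversing it on fujov: shift back: f−1=e, u−1=t, j−1=i, o−1=n, v−1=u → etinu; then reverse → unite.

unite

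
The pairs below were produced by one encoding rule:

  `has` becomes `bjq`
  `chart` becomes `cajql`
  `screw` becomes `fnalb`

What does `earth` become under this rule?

Read the word backwards and shift each letter +9.
For earth: reverse → htrae; then shift: h+9=q, t+9=c, r+9=a, a+9=j, e+9=n.

qcajn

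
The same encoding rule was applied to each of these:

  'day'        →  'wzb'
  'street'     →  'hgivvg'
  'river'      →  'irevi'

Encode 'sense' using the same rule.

Each letter is replaced by its mirror in the alphabet: a↔z, b↔y, c↔x, and so on (the Atbash cipher).
Applying it to sense: s↔h, e↔v, n↔m, s↔h, e↔v.

hvmhv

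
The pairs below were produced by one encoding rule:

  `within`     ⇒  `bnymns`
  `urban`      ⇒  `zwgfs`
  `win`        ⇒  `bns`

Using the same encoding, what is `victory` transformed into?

anhytwd

Compare letters: w→b is +5, i→n is +5, t→y is +5 — a constant shift. Every letter moves 5 places later in the alphabet, wrapping around z→a.
On victory: v+5=a, i+5=n, c+5=h, t+5=y, o+5=t, r+5=w, y+5=d.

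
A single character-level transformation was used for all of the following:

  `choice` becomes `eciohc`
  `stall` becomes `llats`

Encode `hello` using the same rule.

olleh

The output letters match the input read backwards: choice reversed is eciohc. It's just the letters in reverse order.
For hello: reverse → olleh.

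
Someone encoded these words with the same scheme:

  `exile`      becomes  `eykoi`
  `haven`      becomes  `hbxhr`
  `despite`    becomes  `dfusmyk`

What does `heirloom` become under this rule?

Each letter shifts forward by its position index (0, 1, 2, …) — the shift grows by one for each successive letter.
On heirloom: h+0=h, e+1=f, i+2=k, r+3=u, l+4=p, o+5=t, o+6=u, m+7=t.

hfkuptut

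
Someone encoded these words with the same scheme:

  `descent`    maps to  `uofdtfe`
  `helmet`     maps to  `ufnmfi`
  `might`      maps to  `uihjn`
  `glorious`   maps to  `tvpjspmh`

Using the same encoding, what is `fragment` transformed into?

The word is reversed, then every letter is shifted forward by 1.
For fragment: reverse → tnemgarf; then shift: t+1=u, n+1=o, e+1=f, m+1=n, g+1=h, a+1=b, r+1=s, f+1=g.

uofnhbsg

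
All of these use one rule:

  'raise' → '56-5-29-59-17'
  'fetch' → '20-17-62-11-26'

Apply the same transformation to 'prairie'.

50-56-5-29-56-29-17

r(#18)→56 and a(#1)→5: differences scale by 3, so n = 3·pos + 2. With a=1..z=26, the number is 3·pos + 2.
For prairie: p=16→50, r=18→56, a=1→5, i=9→29, r=18→56, i=9→29, e=5→17.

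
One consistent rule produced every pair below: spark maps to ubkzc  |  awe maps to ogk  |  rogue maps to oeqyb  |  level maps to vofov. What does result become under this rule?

dvecob

Two steps: reverse the string, then apply a Caesar shift of +10.
Applying it to result: reverse → tluser; then shift: t+10=d, l+10=v, u+10=e, s+10=c, e+10=o, r+10=b.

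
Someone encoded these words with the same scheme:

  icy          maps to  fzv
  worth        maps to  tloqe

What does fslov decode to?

ivory

Compare letters: i→f is +23, c→z is +23, y→v is +23 — a constant shift. This is a Caesar cipher with shift 23.
Reversing it on fslov: f−23=i, s−23=v, l−23=o, o−23=r, v−23=y.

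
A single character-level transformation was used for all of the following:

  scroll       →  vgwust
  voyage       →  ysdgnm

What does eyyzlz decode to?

In scroll: s→v is +3, c→g is +4, r→w is +5, o→u is +6 — the shift increases by 1 each position. Letter i (0-indexed) is shifted by i+3, so successive shifts are 3, 4, 5, ….
Undoing it on eyyzlz: e−3=b, y−4=u, y−5=t, z−6=t, l−7=e, z−8=r.

butter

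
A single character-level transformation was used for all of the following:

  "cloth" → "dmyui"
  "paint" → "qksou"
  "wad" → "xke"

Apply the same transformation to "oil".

Vowels shift forward by 10 and consonants shift forward by 1.
Applying it to oil: o(vowel)+10=y, i(vowel)+10=s, l(cons)+1=m.

ysm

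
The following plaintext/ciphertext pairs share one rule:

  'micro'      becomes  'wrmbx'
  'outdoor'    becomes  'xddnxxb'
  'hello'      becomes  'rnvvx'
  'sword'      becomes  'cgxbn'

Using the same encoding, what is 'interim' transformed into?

rxdnbrw

The rule splits by letter class: vowels +9, consonants +10.
Applying it to interim: i(vowel)+9=r, n(cons)+10=x, t(cons)+10=d, e(vowel)+9=n, r(cons)+10=b, i(vowel)+9=r, m(cons)+10=w.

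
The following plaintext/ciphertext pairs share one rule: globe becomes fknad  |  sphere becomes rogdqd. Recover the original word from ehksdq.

filter

This is a Caesar cipher with shift 25.
Reversing it on ehksdq: e−25=f, h−25=i, k−25=l, s−25=t, d−25=e, q−25=r.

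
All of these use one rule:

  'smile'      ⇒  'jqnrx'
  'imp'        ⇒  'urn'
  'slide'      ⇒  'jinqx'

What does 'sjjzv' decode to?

queen

The output letters match the input read backwards, each shifted +5: smile reversed is elims. Read the word backwards and shift each letter +5.
Undoing it on sjjzv: shift back: s−5=n, j−5=e, j−5=e, z−5=u, v−5=q → neeuq; then reverse → queen.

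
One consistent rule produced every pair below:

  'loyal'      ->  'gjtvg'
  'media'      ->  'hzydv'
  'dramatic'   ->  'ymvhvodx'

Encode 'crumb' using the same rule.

xmphw

It's a constant shift of +21 (ROT21).
Applying it to crumb: c+21=x, r+21=m, u+21=p, m+21=h, b+21=w.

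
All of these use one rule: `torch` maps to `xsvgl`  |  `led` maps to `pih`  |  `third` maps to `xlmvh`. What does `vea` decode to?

raw

Compare letters: t→x is +4, o→s is +4, r→v is +4 — a constant shift. Every letter moves 4 places later in the alphabet, wrapping around z→a.
Decoding vea: v−4=r, e−4=a, a−4=w.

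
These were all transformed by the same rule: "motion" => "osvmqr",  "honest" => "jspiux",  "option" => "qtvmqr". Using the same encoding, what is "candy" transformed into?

Shifts by position in motion: pos 0: m→o (+2), pos 1: o→s (+4), pos 2: t→v (+2), pos 3: i→m (+4) — repeating every 2. A repeating key of period 2 is used — shifts +2, +4 over and over.
On candy: c+2=e, a+4=e, n+2=p, d+4=h, y+2=a.

eepha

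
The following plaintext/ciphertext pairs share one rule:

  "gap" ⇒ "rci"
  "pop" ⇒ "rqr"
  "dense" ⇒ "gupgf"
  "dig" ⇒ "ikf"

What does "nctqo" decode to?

moral

The output letters match the input read backwards, each shifted +2: gap reversed is pag. Read the word backwards and shift each letter +2.
Decoding nctqo: shift back: n−2=l, c−2=a, t−2=r, q−2=o, o−2=m → larom; then reverse → moral.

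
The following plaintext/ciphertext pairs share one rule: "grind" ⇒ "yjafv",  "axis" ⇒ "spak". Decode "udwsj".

clear

Compare letters: g→y is +18, r→j is +18, i→a is +18 — a constant shift. It's a constant shift of +18 (ROT18).
Decoding udwsj: u−18=c, d−18=l, w−18=e, s−18=a, j−18=r.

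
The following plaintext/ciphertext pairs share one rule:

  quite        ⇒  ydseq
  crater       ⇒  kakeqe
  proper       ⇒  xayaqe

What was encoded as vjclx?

nasal

In quite: q→y is +8, u→d is +9, i→s is +10, t→e is +11 — the shift increases by 1 each position. Letter i (0-indexed) is shifted by i+8, so successive shifts are 8, 9, 10, ….
Undoing it on vjclx: v−8=n, j−9=a, c−10=s, l−11=a, x−12=l.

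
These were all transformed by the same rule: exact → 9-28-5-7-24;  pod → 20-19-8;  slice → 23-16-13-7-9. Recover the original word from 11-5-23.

e is letter #5 and maps to 9: an offset of 4. The number is (letter's place in the alphabet, a=1) + 4.
Undoing it on 11-5-23: 11→(11−4)÷1=7=g, 5→(5−4)÷1=1=a, 23→(23−4)÷1=19=s.

gas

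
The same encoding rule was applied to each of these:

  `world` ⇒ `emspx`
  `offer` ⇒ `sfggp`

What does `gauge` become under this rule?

fhvbh

The output letters match the input read backwards, each shifted +1: world reversed is dlrow. Two steps: reverse the string, then apply a Caesar shift of +1.
On gauge: reverse → eguag; then shift: e+1=f, g+1=h, u+1=v, a+1=b, g+1=h.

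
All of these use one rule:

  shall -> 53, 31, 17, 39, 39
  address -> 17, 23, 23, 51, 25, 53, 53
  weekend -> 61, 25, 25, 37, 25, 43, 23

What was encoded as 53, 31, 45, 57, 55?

shout

The formula is n = 2×(alphabet index, a=1) + 15.
Undoing it on 53, 31, 45, 57, 55: 53→(53−15)÷2=19=s, 31→(31−15)÷2=8=h, 45→(45−15)÷2=15=o, 57→(57−15)÷2=21=u, 55→(55−15)÷2=20=t.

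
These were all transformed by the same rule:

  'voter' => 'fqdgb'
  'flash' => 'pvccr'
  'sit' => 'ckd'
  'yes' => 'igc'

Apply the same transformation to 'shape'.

crczg

The shift depends on letter class: consonant v→f is +10, but vowel o→q is +2. Two shifts are in play — +2 for a/e/i/o/u, +10 for every other letter.
Applying it to shape: s(cons)+10=c, h(cons)+10=r, a(vowel)+2=c, p(cons)+10=z, e(vowel)+2=g.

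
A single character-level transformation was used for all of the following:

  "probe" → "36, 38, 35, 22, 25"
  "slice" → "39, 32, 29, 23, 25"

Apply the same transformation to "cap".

23, 21, 36

p is letter #16 and maps to 36: an offset of 20. Letters become their 1-based position plus 20 (so a→21, b→22, …).
Applying it to cap: c=3→23, a=1→21, p=16→36.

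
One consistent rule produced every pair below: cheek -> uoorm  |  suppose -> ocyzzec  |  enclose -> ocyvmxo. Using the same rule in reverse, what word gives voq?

gel

The output letters match the input read backwards, each shifted +10: cheek reversed is keehc. Two steps: reverse the string, then apply a Caesar shift of +10.
Undoing it on voq: shift back: v−10=l, o−10=e, q−10=g → leg; then reverse → gel.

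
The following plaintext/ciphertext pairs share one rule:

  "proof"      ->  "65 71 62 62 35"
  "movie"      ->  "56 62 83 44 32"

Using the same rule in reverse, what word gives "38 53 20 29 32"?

glade

p(#16)→65 and r(#18)→71: differences scale by 3, so n = 3·pos + 17. Each letter becomes 3×(its alphabet position, a=1..z=26) + 17.
Decoding 38 53 20 29 32: 38→(38−17)÷3=7=g, 53→(53−17)÷3=12=l, 20→(20−17)÷3=1=a, 29→(29−17)÷3=4=d, 32→(32−17)÷3=5=e.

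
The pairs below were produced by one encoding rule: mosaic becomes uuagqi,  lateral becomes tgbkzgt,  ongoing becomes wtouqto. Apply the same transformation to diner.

lovkz

A repeating key of period 2 is used — shifts +8, +6 over and over.
Applying it to diner: d+8=l, i+6=o, n+8=v, e+6=k, r+8=z.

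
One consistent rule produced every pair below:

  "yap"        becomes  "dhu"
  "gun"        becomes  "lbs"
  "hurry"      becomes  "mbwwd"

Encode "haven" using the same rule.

mhals

The shift depends on letter class: consonant y→d is +5, but vowel a→h is +7. Vowels shift forward by 7 and consonants shift forward by 5.
Applying it to haven: h(cons)+5=m, a(vowel)+7=h, v(cons)+5=a, e(vowel)+7=l, n(cons)+5=s.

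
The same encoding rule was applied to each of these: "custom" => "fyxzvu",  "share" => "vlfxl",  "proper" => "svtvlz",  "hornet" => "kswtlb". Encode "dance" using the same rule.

gesil

In custom: c→f is +3, u→y is +4, s→x is +5, t→z is +6 — the shift increases by 1 each position. Each letter shifts forward by (position + 3), i.e. 3, 4, 5, … — the shift grows by one for each successive letter.
Applying it to dance: d+3=g, a+4=e, n+5=s, c+6=i, e+7=l.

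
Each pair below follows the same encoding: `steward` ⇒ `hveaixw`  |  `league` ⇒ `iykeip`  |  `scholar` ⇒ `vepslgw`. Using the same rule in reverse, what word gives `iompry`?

unlike

The output letters match the input read backwards, each shifted +4: steward reversed is drawets. Read the word backwards and shift each letter +4.
Undoing it on iompry: shift back: i−4=e, o−4=k, m−4=i, p−4=l, r−4=n, y−4=u → ekilnu; then reverse → unlike.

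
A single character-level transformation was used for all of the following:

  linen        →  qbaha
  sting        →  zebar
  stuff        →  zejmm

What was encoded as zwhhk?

sheep

l(11)→q(16) and i(8)→b(1) fit y≡5x+13 (mod 26); the inverse of 5 mod 26 is 21. Treating letters as 0–25, the rule is x ↦ 5x + 13 (mod 26).
Decoding zwhhk: z(25)→21·(25−13)≡18=s; w(22)→21·(22−13)≡7=h; h(7)→21·(7−13)≡4=e; h(7)→21·(7−13)≡4=e; k(10)→21·(10−13)≡15=p (all mod 26).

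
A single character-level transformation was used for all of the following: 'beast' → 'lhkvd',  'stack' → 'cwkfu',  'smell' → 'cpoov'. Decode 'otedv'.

equal

Shifts by position in beast: pos 0: b→l (+10), pos 1: e→h (+3), pos 2: a→k (+10), pos 3: s→v (+3) — repeating every 2. A repeating key of period 2 is used — shifts +10, +3 over and over.
Decoding otedv: o−10=e, t−3=q, e−10=u, d−3=a, v−10=l.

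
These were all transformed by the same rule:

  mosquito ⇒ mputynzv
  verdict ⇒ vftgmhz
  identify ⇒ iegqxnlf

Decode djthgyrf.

In mosquito: m→m is +0, o→p is +1, s→u is +2, q→t is +3 — the shift increases by 1 each position. Each letter shifts forward by its position index (0, 1, 2, …) — the shift grows by one for each successive letter.
Reversing it on djthgyrf: d−0=d, j−1=i, t−2=r, h−3=e, g−4=c, y−5=t, r−6=l, f−7=y.

directly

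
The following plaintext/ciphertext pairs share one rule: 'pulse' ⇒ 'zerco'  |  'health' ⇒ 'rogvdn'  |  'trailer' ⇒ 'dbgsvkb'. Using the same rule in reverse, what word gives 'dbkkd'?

A repeating key of period 3 is used — shifts +10, +10, +6 over and over.
Undoing it on dbkkd: d−10=t, b−10=r, k−6=e, k−10=a, d−10=t.

treat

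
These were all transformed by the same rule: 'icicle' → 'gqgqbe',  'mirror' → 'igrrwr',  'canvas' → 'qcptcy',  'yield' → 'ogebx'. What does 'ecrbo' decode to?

early

Each letter's alphabet position (a=0..z=25) is mapped through 7·x+2 mod 26 — an affine cipher.
Decoding ecrbo: e(4)→15·(4−2)≡4=e; c(2)→15·(2−2)≡0=a; r(17)→15·(17−2)≡17=r; b(1)→15·(1−2)≡11=l; o(14)→15·(14−2)≡24=y (all mod 26).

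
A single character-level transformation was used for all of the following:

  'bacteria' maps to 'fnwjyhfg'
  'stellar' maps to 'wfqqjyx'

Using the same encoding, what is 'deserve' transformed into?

jawjxji

The output letters match the input read backwards, each shifted +5: bacteria reversed is airetcab. The word is reversed, then every letter is shifted forward by 5.
Applying it to deserve: reverse → evresed; then shift: e+5=j, v+5=a, r+5=w, e+5=j, s+5=x, e+5=j, d+5=i.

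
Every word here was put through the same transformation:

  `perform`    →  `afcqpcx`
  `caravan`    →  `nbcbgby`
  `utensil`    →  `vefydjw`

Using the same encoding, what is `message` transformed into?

xfddbrf

The shift depends on letter class: consonant p→a is +11, but vowel e→f is +1. The rule splits by letter class: vowels +1, consonants +11.
For message: m(cons)+11=x, e(vowel)+1=f, s(cons)+11=d, s(cons)+11=d, a(vowel)+1=b, g(cons)+11=r, e(vowel)+1=f.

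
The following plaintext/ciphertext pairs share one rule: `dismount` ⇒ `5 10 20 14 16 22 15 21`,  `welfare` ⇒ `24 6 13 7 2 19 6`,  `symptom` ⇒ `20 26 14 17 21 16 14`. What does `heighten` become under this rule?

d is letter #4 and maps to 5: an offset of 1. The number is (letter's place in the alphabet, a=1) + 1.
Applying it to heighten: h=8→9, e=5→6, i=9→10, g=7→8, h=8→9, t=20→21, e=5→6, n=14→15.

9 6 10 8 9 21 6 15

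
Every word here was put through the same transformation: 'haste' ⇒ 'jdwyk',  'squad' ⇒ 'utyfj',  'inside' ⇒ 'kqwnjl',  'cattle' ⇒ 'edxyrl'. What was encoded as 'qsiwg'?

opera

In haste: h→j is +2, a→d is +3, s→w is +4, t→y is +5 — the shift increases by 1 each position. The shift increases by 1 at each position, starting from +2: 2, 3, 4, ….
Reversing it on qsiwg: q−2=o, s−3=p, i−4=e, w−5=r, g−6=a.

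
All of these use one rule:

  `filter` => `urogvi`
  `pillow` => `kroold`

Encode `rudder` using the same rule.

ifwwvi

Each pair mirrors across the alphabet (f↔u, i↔r, l↔o): positions sum to 25. Letters are reflected about the middle of the alphabet (position → 25−position): Atbash.
Applying it to rudder: r↔i, u↔f, d↔w, d↔w, e↔v, r↔i.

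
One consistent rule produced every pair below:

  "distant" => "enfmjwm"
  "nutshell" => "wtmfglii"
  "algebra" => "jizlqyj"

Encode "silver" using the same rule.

fnialy

Each letter's alphabet position (a=0..z=25) is mapped through 7·x+9 mod 26 — an affine cipher.
For silver: s(18)→7·18+9≡5=f; i(8)→7·8+9≡13=n; l(11)→7·11+9≡8=i; v(21)→7·21+9≡0=a; e(4)→7·4+9≡11=l; r(17)→7·17+9≡24=y (all mod 26).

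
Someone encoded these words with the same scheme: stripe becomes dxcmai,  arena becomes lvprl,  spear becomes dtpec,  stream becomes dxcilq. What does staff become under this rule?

dxljq

Shifts by position in stripe: pos 0: s→d (+11), pos 1: t→x (+4), pos 2: r→c (+11), pos 3: i→m (+4) — repeating every 2. The shifts repeat in a cycle of length 2: positions 0,1,… shift by +11, +4, then the pattern repeats.
On staff: s+11=d, t+4=x, a+11=l, f+4=j, f+11=q.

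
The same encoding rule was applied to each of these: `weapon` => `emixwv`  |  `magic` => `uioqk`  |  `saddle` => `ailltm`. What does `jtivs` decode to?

blank

It's a constant shift of +8 (ROT8).
Decoding jtivs: j−8=b, t−8=l, i−8=a, v−8=n, s−8=k.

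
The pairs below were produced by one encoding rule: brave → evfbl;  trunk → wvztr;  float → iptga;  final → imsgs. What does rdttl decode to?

In brave: b→e is +3, r→v is +4, a→f is +5, v→b is +6 — the shift increases by 1 each position. Each letter shifts forward by (position + 3), i.e. 3, 4, 5, … — the shift grows by one for each successive letter.
Decoding rdttl: r−3=o, d−4=z, t−5=o, t−6=n, l−7=e.

ozone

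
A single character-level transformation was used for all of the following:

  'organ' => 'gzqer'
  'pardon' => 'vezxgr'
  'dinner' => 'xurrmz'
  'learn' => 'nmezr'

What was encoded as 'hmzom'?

verse

Each letter's alphabet position (a=0..z=25) is mapped through 15·x+4 mod 26 — an affine cipher.
Reversing it on hmzom: h(7)→7·(7−4)≡21=v; m(12)→7·(12−4)≡4=e; z(25)→7·(25−4)≡17=r; o(14)→7·(14−4)≡18=s; m(12)→7·(12−4)≡4=e (all mod 26).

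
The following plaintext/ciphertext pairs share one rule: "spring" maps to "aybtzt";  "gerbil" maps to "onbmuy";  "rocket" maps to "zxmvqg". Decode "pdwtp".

humid

In spring: s→a is +8, p→y is +9, r→b is +10, i→t is +11 — the shift increases by 1 each position. Each letter shifts forward by (position + 8), i.e. 8, 9, 10, … — the shift grows by one for each successive letter.
Reversing it on pdwtp: p−8=h, d−9=u, w−10=m, t−11=i, p−12=d.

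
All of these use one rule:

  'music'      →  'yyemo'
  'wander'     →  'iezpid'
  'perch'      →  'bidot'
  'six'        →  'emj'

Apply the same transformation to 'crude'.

odypi

The shift depends on letter class: consonant m→y is +12, but vowel u→y is +4. Two shifts are in play — +4 for a/e/i/o/u, +12 for every other letter.
For crude: c(cons)+12=o, r(cons)+12=d, u(vowel)+4=y, d(cons)+12=p, e(vowel)+4=i.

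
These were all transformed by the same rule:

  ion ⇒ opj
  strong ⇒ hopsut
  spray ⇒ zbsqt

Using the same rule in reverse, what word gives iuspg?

forth

The output letters match the input read backwards, each shifted +1: ion reversed is noi. The word is reversed, then every letter is shifted forward by 1.
Undoing it on iuspg: shift back: i−1=h, u−1=t, s−1=r, p−1=o, g−1=f → htrof; then reverse → forth.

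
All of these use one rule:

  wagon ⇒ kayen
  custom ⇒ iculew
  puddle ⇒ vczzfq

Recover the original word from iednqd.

corner

w(22)→k(10) and a(0)→a(0) fit y≡17x+0 (mod 26); the inverse of 17 mod 26 is 23. Treating letters as 0–25, the rule is x ↦ 17x + 0 (mod 26).
Decoding iednqd: i(8)→23·(8−0)≡2=c; e(4)→23·(4−0)≡14=o; d(3)→23·(3−0)≡17=r; n(13)→23·(13−0)≡13=n; q(16)→23·(16−0)≡4=e; d(3)→23·(3−0)≡17=r (all mod 26).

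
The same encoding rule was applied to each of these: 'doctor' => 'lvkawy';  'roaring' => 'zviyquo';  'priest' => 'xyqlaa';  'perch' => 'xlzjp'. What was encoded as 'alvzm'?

Shifts by position in doctor: pos 0: d→l (+8), pos 1: o→v (+7), pos 2: c→k (+8), pos 3: t→a (+7) — repeating every 2. A repeating key of period 2 is used — shifts +8, +7 over and over.
Undoing it on alvzm: a−8=s, l−7=e, v−8=n, z−7=s, m−8=e.

sense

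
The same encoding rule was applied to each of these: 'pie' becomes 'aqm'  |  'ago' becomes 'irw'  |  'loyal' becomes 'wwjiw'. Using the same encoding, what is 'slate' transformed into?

dwiem

The shift depends on letter class: consonant p→a is +11, but vowel i→q is +8. The rule splits by letter class: vowels +8, consonants +11.
Applying it to slate: s(cons)+11=d, l(cons)+11=w, a(vowel)+8=i, t(cons)+11=e, e(vowel)+8=m.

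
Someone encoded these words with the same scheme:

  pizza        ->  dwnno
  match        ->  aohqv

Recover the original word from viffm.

Compare letters: p→d is +14, i→w is +14, z→n is +14 — a constant shift. This is a Caesar cipher with shift 14.
Undoing it on viffm: v−14=h, i−14=u, f−14=r, f−14=r, m−14=y.

hurry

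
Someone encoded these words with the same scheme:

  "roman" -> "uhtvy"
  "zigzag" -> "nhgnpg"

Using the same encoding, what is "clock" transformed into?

The output letters match the input read backwards, each shifted +7: roman reversed is namor. Two steps: reverse the string, then apply a Caesar shift of +7.
For clock: reverse → kcolc; then shift: k+7=r, c+7=j, o+7=v, l+7=s, c+7=j.

rjvsj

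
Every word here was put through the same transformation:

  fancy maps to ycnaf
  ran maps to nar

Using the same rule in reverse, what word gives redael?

leader

The output letters match the input read backwards: fancy reversed is ycnaf. It's just the letters in reverse order.
Undoing it on redael: then reverse → leader.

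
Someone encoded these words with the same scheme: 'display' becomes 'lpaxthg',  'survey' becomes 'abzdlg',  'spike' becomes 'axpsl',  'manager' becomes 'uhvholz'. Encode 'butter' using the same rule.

jbbblz

Vowels shift forward by 7 and consonants shift forward by 8.
On butter: b(cons)+8=j, u(vowel)+7=b, t(cons)+8=b, t(cons)+8=b, e(vowel)+7=l, r(cons)+8=z.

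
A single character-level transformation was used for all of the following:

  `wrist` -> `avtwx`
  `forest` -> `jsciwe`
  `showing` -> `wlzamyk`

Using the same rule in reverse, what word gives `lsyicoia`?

honeydew

Shifts by position in wrist: pos 0: w→a (+4), pos 1: r→v (+4), pos 2: i→t (+11), pos 3: s→w (+4), pos 4: t→x (+4) — repeating every 3. It's a Vigenère-style cipher with numeric key [4,4,11]: position i shifts by key[i mod 3].
Reversing it on lsyicoia: l−4=h, s−4=o, y−11=n, i−4=e, c−4=y, o−11=d, i−4=e, a−4=w.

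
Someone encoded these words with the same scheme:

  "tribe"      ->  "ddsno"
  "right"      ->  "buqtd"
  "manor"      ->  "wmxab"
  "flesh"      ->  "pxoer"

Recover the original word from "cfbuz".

strip

Shifts by position in tribe: pos 0: t→d (+10), pos 1: r→d (+12), pos 2: i→s (+10), pos 3: b→n (+12) — repeating every 2. The shifts repeat in a cycle of length 2: positions 0,1,… shift by +10, +12, then the pattern repeats.
Decoding cfbuz: c−10=s, f−12=t, b−10=r, u−12=i, z−10=p.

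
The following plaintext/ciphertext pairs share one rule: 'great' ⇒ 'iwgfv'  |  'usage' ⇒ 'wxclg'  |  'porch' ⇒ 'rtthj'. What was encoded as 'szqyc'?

Shifts by position in great: pos 0: g→i (+2), pos 1: r→w (+5), pos 2: e→g (+2), pos 3: a→f (+5) — repeating every 2. It's a Vigenère-style cipher with numeric key [2,5]: position i shifts by key[i mod 2].
Reversing it on szqyc: s−2=q, z−5=u, q−2=o, y−5=t, c−2=a.

quota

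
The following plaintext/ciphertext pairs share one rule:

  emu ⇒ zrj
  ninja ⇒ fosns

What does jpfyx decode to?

stake

The output letters match the input read backwards, each shifted +5: emu reversed is ume. Two steps: reverse the string, then apply a Caesar shift of +5.
Decoding jpfyx: shift back: j−5=e, p−5=k, f−5=a, y−5=t, x−5=s → ekats; then reverse → stake.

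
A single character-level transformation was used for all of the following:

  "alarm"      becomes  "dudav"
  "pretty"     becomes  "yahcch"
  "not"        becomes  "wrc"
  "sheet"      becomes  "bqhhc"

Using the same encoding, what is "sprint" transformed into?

byalwc

The rule splits by letter class: vowels +3, consonants +9.
For sprint: s(cons)+9=b, p(cons)+9=y, r(cons)+9=a, i(vowel)+3=l, n(cons)+9=w, t(cons)+9=c.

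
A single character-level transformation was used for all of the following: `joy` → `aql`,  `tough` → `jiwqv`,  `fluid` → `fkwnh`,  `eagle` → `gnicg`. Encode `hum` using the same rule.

The output letters match the input read backwards, each shifted +2: joy reversed is yoj. Two steps: reverse the string, then apply a Caesar shift of +2.
For hum: reverse → muh; then shift: m+2=o, u+2=w, h+2=j.

owj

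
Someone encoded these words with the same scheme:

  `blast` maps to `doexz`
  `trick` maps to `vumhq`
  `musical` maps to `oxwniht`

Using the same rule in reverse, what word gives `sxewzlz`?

In blast: b→d is +2, l→o is +3, a→e is +4, s→x is +5 — the shift increases by 1 each position. Each letter shifts forward by (position + 2), i.e. 2, 3, 4, … — the shift grows by one for each successive letter.
Decoding sxewzlz: s−2=q, x−3=u, e−4=a, w−5=r, z−6=t, l−7=e, z−8=r.

quarter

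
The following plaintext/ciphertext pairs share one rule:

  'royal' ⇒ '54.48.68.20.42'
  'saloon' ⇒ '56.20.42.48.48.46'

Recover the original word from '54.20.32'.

r(#18)→54 and o(#15)→48: differences scale by 2, so n = 2·pos + 18. The formula is n = 2×(alphabet index, a=1) + 18.
Undoing it on 54.20.32: 54→(54−18)÷2=18=r, 20→(20−18)÷2=1=a, 32→(32−18)÷2=7=g.

rag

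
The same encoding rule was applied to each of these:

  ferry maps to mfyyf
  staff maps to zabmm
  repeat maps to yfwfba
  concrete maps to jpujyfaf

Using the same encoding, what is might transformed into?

tjnoa

The shift depends on letter class: consonant f→m is +7, but vowel e→f is +1. Vowels shift forward by 1 and consonants shift forward by 7.
On might: m(cons)+7=t, i(vowel)+1=j, g(cons)+7=n, h(cons)+7=o, t(cons)+7=a.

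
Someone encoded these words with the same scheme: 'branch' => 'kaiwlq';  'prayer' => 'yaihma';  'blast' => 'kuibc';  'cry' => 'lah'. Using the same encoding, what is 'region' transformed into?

The shift depends on letter class: consonant b→k is +9, but vowel a→i is +8. Two shifts are in play — +8 for a/e/i/o/u, +9 for every other letter.
For region: r(cons)+9=a, e(vowel)+8=m, g(cons)+9=p, i(vowel)+8=q, o(vowel)+8=w, n(cons)+9=w.

ampqww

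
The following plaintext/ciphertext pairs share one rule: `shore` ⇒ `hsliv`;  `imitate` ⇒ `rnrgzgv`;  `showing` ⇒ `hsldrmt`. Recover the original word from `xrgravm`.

Each pair mirrors across the alphabet (s↔h, h↔s, o↔l): positions sum to 25. Each letter is replaced by its mirror in the alphabet: a↔z, b↔y, c↔x, and so on (the Atbash cipher).
Undoing it on xrgravm: x↔c, r↔i, g↔t, r↔i, a↔z, v↔e, m↔n.

citizen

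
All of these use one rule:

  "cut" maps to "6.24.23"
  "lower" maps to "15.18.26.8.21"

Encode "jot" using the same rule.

c is letter #3 and maps to 6: an offset of 3. Each letter is replaced by its alphabet position (a=1..z=26) + 3.
On jot: j=10→13, o=15→18, t=20→23.

13.18.23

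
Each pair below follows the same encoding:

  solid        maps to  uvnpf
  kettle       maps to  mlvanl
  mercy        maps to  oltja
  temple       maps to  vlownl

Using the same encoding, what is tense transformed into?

Shifts by position in solid: pos 0: s→u (+2), pos 1: o→v (+7), pos 2: l→n (+2), pos 3: i→p (+7) — repeating every 2. A repeating key of period 2 is used — shifts +2, +7 over and over.
Applying it to tense: t+2=v, e+7=l, n+2=p, s+7=z, e+2=g.

vlpzg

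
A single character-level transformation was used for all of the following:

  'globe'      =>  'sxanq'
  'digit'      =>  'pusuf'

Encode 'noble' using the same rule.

zanxq

This is a Caesar cipher with shift 12.
Applying it to noble: n+12=z, o+12=a, b+12=n, l+12=x, e+12=q.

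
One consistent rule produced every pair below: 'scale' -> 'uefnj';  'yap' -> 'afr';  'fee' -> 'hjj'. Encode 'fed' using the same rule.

hjf

The shift depends on letter class: consonant s→u is +2, but vowel a→f is +5. Two shifts are in play — +5 for a/e/i/o/u, +2 for every other letter.
For fed: f(cons)+2=h, e(vowel)+5=j, d(cons)+2=f.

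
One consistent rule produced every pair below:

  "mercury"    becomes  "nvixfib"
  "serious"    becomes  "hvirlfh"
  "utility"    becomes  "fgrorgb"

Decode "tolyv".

Letters are reflected about the middle of the alphabet (position → 25−position): Atbash.
Decoding tolyv: t↔g, o↔l, l↔o, y↔b, v↔e.

globe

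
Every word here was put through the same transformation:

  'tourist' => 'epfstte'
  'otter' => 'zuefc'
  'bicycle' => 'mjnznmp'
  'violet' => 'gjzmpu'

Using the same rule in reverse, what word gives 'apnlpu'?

Shifts by position in tourist: pos 0: t→e (+11), pos 1: o→p (+1), pos 2: u→f (+11), pos 3: r→s (+1) — repeating every 2. A repeating key of period 2 is used — shifts +11, +1 over and over.
Undoing it on apnlpu: a−11=p, p−1=o, n−11=c, l−1=k, p−11=e, u−1=t.

pocket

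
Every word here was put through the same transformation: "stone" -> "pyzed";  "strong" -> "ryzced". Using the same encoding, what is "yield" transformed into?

owptj

The output letters match the input read backwards, each shifted +11: stone reversed is enots. Two steps: reverse the string, then apply a Caesar shift of +11.
On yield: reverse → dleiy; then shift: d+11=o, l+11=w, e+11=p, i+11=t, y+11=j.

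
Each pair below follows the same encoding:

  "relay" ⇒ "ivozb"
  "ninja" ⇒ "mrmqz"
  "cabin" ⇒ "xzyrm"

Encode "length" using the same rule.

ovmtgs

Each pair mirrors across the alphabet (r↔i, e↔v, l↔o): positions sum to 25. Each letter is replaced by its mirror in the alphabet: a↔z, b↔y, c↔x, and so on (the Atbash cipher).
Applying it to length: l↔o, e↔v, n↔m, g↔t, t↔g, h↔s.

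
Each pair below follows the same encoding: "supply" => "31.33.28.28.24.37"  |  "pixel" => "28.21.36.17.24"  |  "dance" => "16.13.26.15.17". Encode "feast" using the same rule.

s is letter #19 and maps to 31: an offset of 12. Letters become their 1-based position plus 12 (so a→13, b→14, …).
Applying it to feast: f=6→18, e=5→17, a=1→13, s=19→31, t=20→32.

18.17.13.31.32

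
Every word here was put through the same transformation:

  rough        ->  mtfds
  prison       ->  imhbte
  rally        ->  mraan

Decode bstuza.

shovel

r(17)→m(12) and o(14)→t(19) fit y≡15x+17 (mod 26); the inverse of 15 mod 26 is 7. This is an affine cipher: with a=0,…,z=25, each position x becomes (15x+17) mod 26.
Reversing it on bstuza: b(1)→7·(1−17)≡18=s; s(18)→7·(18−17)≡7=h; t(19)→7·(19−17)≡14=o; u(20)→7·(20−17)≡21=v; z(25)→7·(25−17)≡4=e; a(0)→7·(0−17)≡11=l (all mod 26).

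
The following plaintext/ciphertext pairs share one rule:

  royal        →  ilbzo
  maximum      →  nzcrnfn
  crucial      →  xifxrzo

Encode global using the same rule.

Each pair mirrors across the alphabet (r↔i, o↔l, y↔b): positions sum to 25. Letters are reflected about the middle of the alphabet (position → 25−position): Atbash.
On global: g↔t, l↔o, o↔l, b↔y, a↔z, l↔o.

tolyzo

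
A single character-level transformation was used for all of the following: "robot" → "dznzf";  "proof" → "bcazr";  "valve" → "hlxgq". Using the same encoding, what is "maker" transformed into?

Shifts by position in robot: pos 0: r→d (+12), pos 1: o→z (+11), pos 2: b→n (+12), pos 3: o→z (+11) — repeating every 2. It's a Vigenère-style cipher with numeric key [12,11]: position i shifts by key[i mod 2].
For maker: m+12=y, a+11=l, k+12=w, e+11=p, r+12=d.

ylwpd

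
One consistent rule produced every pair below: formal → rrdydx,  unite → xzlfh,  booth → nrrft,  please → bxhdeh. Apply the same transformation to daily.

pdlxk

The shift depends on letter class: consonant f→r is +12, but vowel o→r is +3. Two shifts are in play — +3 for a/e/i/o/u, +12 for every other letter.
On daily: d(cons)+12=p, a(vowel)+3=d, i(vowel)+3=l, l(cons)+12=x, y(cons)+12=k.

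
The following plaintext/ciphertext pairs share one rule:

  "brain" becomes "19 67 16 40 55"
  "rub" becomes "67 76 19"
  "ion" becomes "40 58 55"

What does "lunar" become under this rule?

Each letter becomes 3×(its alphabet position, a=1..z=26) + 13.
On lunar: l=12→49, u=21→76, n=14→55, a=1→16, r=18→67.

49 76 55 16 67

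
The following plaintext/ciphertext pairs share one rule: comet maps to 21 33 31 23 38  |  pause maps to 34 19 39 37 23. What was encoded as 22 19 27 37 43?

c is letter #3 and maps to 21: an offset of 18. Letters become their 1-based position plus 18 (so a→19, b→20, …).
Decoding 22 19 27 37 43: 22→(22−18)÷1=4=d, 19→(19−18)÷1=1=a, 27→(27−18)÷1=9=i, 37→(37−18)÷1=19=s, 43→(43−18)÷1=25=y.

daisy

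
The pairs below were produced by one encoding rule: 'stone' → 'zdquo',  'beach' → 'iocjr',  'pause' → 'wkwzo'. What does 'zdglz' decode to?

steep

It's a Vigenère-style cipher with numeric key [7,10,2]: position i shifts by key[i mod 3].
Reversing it on zdglz: z−7=s, d−10=t, g−2=e, l−7=e, z−10=p.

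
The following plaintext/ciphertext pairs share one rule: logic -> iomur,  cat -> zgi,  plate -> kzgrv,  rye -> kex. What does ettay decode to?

sunny

The output letters match the input read backwards, each shifted +6: logic reversed is cigol. The word is reversed, then every letter is shifted forward by 6.
Decoding ettay: shift back: e−6=y, t−6=n, t−6=n, a−6=u, y−6=s → ynnus; then reverse → sunny.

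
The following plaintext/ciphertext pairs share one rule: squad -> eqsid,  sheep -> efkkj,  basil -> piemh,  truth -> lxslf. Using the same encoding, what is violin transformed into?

Treating letters as 0–25, the rule is x ↦ 7x + 8 (mod 26).
Applying it to violin: v(21)→7·21+8≡25=z; i(8)→7·8+8≡12=m; o(14)→7·14+8≡2=c; l(11)→7·11+8≡7=h; i(8)→7·8+8≡12=m; n(13)→7·13+8≡21=v (all mod 26).

zmchmv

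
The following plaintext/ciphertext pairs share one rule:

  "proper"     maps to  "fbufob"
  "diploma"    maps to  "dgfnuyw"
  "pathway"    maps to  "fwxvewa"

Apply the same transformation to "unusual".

Treating letters as 0–25, the rule is x ↦ 11x + 22 (mod 26).
For unusual: u(20)→11·20+22≡8=i; n(13)→11·13+22≡9=j; u(20)→11·20+22≡8=i; s(18)→11·18+22≡12=m; u(20)→11·20+22≡8=i; a(0)→11·0+22≡22=w; l(11)→11·11+22≡13=n (all mod 26).

ijimiwn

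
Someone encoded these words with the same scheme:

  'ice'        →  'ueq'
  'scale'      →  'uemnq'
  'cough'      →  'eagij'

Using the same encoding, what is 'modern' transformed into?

oafqtp

The shift depends on letter class: consonant c→e is +2, but vowel i→u is +12. Two shifts are in play — +12 for a/e/i/o/u, +2 for every other letter.
Applying it to modern: m(cons)+2=o, o(vowel)+12=a, d(cons)+2=f, e(vowel)+12=q, r(cons)+2=t, n(cons)+2=p.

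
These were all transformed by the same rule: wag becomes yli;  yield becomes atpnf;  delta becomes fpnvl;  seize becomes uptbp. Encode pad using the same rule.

Two shifts are in play — +11 for a/e/i/o/u, +2 for every other letter.
On pad: p(cons)+2=r, a(vowel)+11=l, d(cons)+2=f.

rlf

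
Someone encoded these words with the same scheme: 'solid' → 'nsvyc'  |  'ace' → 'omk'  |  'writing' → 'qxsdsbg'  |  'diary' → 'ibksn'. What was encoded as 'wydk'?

atom

The output letters match the input read backwards, each shifted +10: solid reversed is dilos. Two steps: reverse the string, then apply a Caesar shift of +10.
Decoding wydk: shift back: w−10=m, y−10=o, d−10=t, k−10=a → mota; then reverse → atom.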